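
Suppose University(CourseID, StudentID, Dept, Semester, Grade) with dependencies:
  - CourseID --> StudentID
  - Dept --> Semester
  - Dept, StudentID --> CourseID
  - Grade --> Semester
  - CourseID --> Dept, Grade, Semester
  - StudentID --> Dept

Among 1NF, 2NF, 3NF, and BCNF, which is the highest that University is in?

Candidate keys: {CourseID}, {StudentID}. Prime attributes: {CourseID, StudentID}.
Dept --> Semester breaks BCNF: {Dept}⁺ = {Dept, Semester}, so {Dept} is not a superkey.
Dept --> Semester determines the non-prime attribute {Semester} from a non-superkey — 3NF is violated.
All keys have size 1, which rules out partial dependencies — 2NF is satisfied.

2NF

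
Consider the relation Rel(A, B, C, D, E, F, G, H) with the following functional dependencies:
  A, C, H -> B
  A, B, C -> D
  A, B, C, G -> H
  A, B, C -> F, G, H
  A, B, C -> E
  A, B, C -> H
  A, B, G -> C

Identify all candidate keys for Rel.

{A} never appears on the right of any FD, so every key must include it.
Closure of {A, B, C} is {A, B, C, D, E, F, G, H}, the whole schema; {A, B, C} is a candidate key.
Closure of {A, B, G} is {A, B, C, D, E, F, G, H}, the whole schema; {A, B, G} is a candidate key.
Closure of {A, C, H} is {A, B, C, D, E, F, G, H}, the whole schema; {A, C, H} is a candidate key.
No proper subset of any of these is a key, and no other minimal superkey exists.

{A, B, C}, {A, B, G}, {A, C, H}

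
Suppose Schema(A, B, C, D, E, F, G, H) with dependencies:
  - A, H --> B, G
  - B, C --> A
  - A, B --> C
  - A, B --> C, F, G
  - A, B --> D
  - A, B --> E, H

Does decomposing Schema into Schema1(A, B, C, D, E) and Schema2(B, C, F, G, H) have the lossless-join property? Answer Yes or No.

Common attributes: {B, C}; their closure is {A, B, C, D, E, F, G, H}.
Since Schema1 ⊆ {A, B, C, D, E, F, G, H}, the intersection is a superkey of Schema1; the decomposition is lossless.

Yes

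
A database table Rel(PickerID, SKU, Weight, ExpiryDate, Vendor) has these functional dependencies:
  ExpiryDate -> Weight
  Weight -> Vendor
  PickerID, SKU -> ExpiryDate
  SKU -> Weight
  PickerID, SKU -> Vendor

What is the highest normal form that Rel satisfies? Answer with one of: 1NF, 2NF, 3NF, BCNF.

Candidate key: {PickerID, SKU}. Prime attributes: {PickerID, SKU}.
ExpiryDate -> Weight breaks BCNF: {ExpiryDate}⁺ = {ExpiryDate, Vendor, Weight}, so {ExpiryDate} is not a superkey.
ExpiryDate -> Weight determines the non-prime attribute {Weight} from a non-superkey — 3NF is violated.
{SKU} is a proper subset of the key {PickerID, SKU}, and {SKU}⁺ contains the non-prime attributes {Vendor, Weight} — a partial dependency, so 2NF is violated.

1NF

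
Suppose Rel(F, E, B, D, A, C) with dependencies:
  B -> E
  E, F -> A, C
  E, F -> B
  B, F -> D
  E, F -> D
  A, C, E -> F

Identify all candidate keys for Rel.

Closure of {B, F} is {A, B, C, D, E, F}, the whole schema; {B, F} is a candidate key.
Closure of {E, F} is {A, B, C, D, E, F}, the whole schema; {E, F} is a candidate key.
Closure of {A, B, C} is {A, B, C, D, E, F}, the whole schema; {A, B, C} is a candidate key.
Closure of {A, C, E} is {A, B, C, D, E, F}, the whole schema; {A, C, E} is a candidate key.
Any other superkey properly contains one of these, so there are no further candidate keys.

{A, B, C}, {A, C, E}, {B, F}, {E, F}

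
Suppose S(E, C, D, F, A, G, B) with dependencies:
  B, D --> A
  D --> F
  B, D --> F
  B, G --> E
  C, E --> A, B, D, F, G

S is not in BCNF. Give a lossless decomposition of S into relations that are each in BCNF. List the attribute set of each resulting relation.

{A, B, D}; {B, C, D, G}; {B, E, G}; {D, F}

Candidate keys of the original relation: {B, C, G}, {C, E}.
{A, B, C, D, E, F, G}: {B, D} determines {A, B, D, F} here but is not a superkey — split on B, D --> A, F, giving {A, B, D, F} and {B, C, D, E, G}.
{A, B, D, F}: {D} determines {D, F} here but is not a superkey — split on D --> F, giving {D, F} and {A, B, D}.
{D, F} is in BCNF.
{A, B, D} is in BCNF.
{B, C, D, E, G}: {B, G} determines {B, E, G} here but is not a superkey — split on B, G --> E, giving {B, E, G} and {B, C, D, G}.
{B, E, G} is in BCNF.
{B, C, D, G} is in BCNF.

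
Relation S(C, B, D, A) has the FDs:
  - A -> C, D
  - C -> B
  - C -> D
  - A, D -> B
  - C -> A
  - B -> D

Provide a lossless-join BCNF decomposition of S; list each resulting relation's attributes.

{A, B, C}; {B, D}

Candidate keys of the original relation: {A}, {C}.
In {A, B, C, D}, {B} is not a superkey ({B}⁺ restricted to this set is {B, D}), so split on B -> D into {B, D} and {A, B, C}.
{B, D} has no BCNF violation.
{A, B, C} has no BCNF violation.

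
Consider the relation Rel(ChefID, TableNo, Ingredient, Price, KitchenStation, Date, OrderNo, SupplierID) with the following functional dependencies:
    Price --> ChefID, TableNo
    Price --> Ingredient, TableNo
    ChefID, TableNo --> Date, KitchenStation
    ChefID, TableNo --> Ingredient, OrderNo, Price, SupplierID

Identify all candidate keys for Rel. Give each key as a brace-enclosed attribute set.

{Price}⁺ = {ChefID, Date, Ingredient, KitchenStation, OrderNo, Price, SupplierID, TableNo}, which is every attribute, so {Price} is a candidate key.
{ChefID, TableNo}⁺ = {ChefID, Date, Ingredient, KitchenStation, OrderNo, Price, SupplierID, TableNo}, which is every attribute, so {ChefID, TableNo} is a candidate key.
Any other superkey properly contains one of these, so there are no further candidate keys.

{ChefID, TableNo}, {Price}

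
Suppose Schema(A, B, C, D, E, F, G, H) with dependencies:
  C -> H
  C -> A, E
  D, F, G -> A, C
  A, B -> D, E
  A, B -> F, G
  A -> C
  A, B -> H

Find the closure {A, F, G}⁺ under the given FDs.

{A, C, E, F, G, H}

Start with {A, F, G}.
A -> C applies; add {C} → now {A, C, F, G}.
C -> H applies; add {H} → now {A, C, F, G, H}.
C -> A, E applies; add {E} → now {A, C, E, F, G, H}.
No further FD applies.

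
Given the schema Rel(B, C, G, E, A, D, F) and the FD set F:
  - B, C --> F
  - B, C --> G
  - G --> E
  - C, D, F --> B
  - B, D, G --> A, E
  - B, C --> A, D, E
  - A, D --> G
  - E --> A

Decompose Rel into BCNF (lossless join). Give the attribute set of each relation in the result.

Candidate keys of the original relation: {B, C}, {C, D, F}.
Within {A, B, C, D, E, F, G}: {G}⁺ ∩ {A, B, C, D, E, F, G} = {A, E, G}, not the whole set, so G --> A, E violates BCNF; decompose into {A, E, G} and {B, C, D, F, G}.
Within {A, E, G}: {E}⁺ ∩ {A, E, G} = {A, E}, not the whole set, so E --> A violates BCNF; decompose into {A, E} and {E, G}.
{A, E} has no BCNF violation.
{E, G} has no BCNF violation.
{B, C, D, F, G} has no BCNF violation.

{A, E}; {B, C, D, F, G}; {E, G}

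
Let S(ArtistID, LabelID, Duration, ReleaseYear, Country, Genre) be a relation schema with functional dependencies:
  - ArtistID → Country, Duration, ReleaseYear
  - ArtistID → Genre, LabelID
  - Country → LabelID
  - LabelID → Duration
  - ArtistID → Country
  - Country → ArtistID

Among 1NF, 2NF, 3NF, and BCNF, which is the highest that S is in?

Candidate keys: {ArtistID}, {Country}. Prime attributes: {ArtistID, Country}.
For LabelID → Duration we have {LabelID}⁺ = {Duration, LabelID}; {LabelID} is not a superkey, so BCNF fails.
Because {Duration} is non-prime and the left side of LabelID → Duration is not a superkey, the relation is not in 3NF.
Every candidate key is a single attribute, so no partial dependency is possible; 2NF holds.

2NF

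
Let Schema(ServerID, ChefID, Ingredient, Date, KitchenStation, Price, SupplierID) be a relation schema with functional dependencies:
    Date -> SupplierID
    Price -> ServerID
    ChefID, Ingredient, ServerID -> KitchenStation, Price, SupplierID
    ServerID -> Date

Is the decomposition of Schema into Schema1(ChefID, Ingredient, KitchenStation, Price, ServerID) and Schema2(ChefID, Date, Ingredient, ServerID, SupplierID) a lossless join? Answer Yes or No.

Schema1 ∩ Schema2 = {ChefID, Ingredient, ServerID}; its closure under F is {ChefID, Date, Ingredient, KitchenStation, Price, ServerID, SupplierID}.
This includes all of Schema1, so the common attributes are a superkey of Schema1 — the join is lossless.

Yes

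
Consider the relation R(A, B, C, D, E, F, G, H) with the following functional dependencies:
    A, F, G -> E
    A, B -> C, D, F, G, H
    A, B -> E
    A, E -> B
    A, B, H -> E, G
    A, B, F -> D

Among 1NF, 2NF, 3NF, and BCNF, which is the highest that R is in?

Candidate keys: {A, B}, {A, E}, {A, F, G}. Prime attributes: {A, B, E, F, G}.
Each dependency's left side is a superkey — BCNF holds.

BCNF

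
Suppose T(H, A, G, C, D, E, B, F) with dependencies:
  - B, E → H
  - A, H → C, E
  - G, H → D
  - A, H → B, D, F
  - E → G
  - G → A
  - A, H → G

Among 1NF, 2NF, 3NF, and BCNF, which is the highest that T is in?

Candidate keys: {A, H}, {B, E}, {E, H}, {G, H}. Prime attributes: {A, B, E, G, H}.
E → G breaks BCNF: {E}⁺ = {A, E, G}, so {E} is not a superkey.
But every attribute on its right side ({G}) is prime, and the same holds for every other non-superkey FD, so 3NF still holds.

3NF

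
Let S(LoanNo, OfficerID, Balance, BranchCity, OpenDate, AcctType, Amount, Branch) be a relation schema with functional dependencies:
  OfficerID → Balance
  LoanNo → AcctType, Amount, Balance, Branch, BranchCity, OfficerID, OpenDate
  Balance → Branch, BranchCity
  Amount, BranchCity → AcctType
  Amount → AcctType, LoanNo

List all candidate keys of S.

{Amount}, {LoanNo}

{Amount} is a candidate key since {Amount}⁺ = {AcctType, Amount, Balance, Branch, BranchCity, LoanNo, OfficerID, OpenDate} covers every attribute.
{LoanNo} is a candidate key since {LoanNo}⁺ = {AcctType, Amount, Balance, Branch, BranchCity, LoanNo, OfficerID, OpenDate} covers every attribute.
Any other superkey properly contains one of these, so there are no further candidate keys.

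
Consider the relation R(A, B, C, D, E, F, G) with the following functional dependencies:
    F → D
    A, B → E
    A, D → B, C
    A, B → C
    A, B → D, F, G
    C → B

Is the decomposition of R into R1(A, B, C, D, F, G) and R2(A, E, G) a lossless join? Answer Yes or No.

Common attributes: {A, G}; their closure is {A, G}.
Neither R1 nor R2 is contained in that closure, so the decomposition is lossy.

No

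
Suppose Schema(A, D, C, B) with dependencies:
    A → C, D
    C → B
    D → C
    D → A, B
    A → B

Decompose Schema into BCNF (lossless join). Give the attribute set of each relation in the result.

Candidate keys of the original relation: {A}, {D}.
In {A, B, C, D}, {C} is not a superkey ({C}⁺ restricted to this set is {B, C}), so split on C → B into {B, C} and {A, C, D}.
{B, C} has no BCNF violation.
{A, C, D} has no BCNF violation.

{A, C, D}; {B, C}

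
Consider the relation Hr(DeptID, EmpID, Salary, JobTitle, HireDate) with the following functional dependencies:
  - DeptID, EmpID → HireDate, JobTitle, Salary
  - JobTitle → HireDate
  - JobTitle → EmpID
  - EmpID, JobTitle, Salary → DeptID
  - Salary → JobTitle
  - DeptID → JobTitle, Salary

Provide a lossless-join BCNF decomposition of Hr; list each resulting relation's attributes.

{DeptID, JobTitle, Salary}; {EmpID, HireDate, JobTitle}

Candidate keys of the original relation: {DeptID}, {Salary}.
In {DeptID, EmpID, HireDate, JobTitle, Salary}, {JobTitle} is not a superkey ({JobTitle}⁺ restricted to this set is {EmpID, HireDate, JobTitle}), so split on JobTitle → EmpID, HireDate into {EmpID, HireDate, JobTitle} and {DeptID, JobTitle, Salary}.
{EmpID, HireDate, JobTitle}: every determinant is a superkey — BCNF.
{DeptID, JobTitle, Salary}: every determinant is a superkey — BCNF.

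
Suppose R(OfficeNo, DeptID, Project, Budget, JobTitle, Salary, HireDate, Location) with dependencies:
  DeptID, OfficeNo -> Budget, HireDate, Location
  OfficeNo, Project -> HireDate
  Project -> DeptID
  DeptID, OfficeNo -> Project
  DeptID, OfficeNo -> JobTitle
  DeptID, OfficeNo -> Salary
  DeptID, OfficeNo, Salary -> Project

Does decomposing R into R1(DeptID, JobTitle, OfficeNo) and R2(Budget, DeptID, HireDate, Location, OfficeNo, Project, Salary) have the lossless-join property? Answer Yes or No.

The shared attributes are {DeptID, OfficeNo} and {DeptID, OfficeNo}⁺ = {Budget, DeptID, HireDate, JobTitle, Location, OfficeNo, Project, Salary}.
Since R1 ⊆ {Budget, DeptID, HireDate, JobTitle, Location, OfficeNo, Project, Salary}, the intersection is a superkey of R1; the decomposition is lossless.

Yes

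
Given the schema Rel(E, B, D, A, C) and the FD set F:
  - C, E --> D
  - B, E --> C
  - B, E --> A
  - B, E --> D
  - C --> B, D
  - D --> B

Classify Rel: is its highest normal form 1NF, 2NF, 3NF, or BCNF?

Candidate keys: {B, E}, {C, E}, {D, E}. Prime attributes: {B, C, D, E}.
For C --> B, D we have {C}⁺ = {B, C, D}; {C} is not a superkey, so BCNF fails.
Since {B, D} ⊆ prime attributes and every other non-superkey FD also has a prime right side, the schema is in 3NF.

3NF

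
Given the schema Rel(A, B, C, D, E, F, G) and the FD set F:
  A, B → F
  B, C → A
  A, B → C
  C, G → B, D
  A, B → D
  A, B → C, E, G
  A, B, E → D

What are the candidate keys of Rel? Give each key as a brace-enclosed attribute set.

{A, B}, {B, C}, {C, G}

{A, B}⁺ = {A, B, C, D, E, F, G}, which is every attribute, so {A, B} is a candidate key.
{B, C}⁺ = {A, B, C, D, E, F, G}, which is every attribute, so {B, C} is a candidate key.
{C, G}⁺ = {A, B, C, D, E, F, G}, which is every attribute, so {C, G} is a candidate key.
These are minimal and exhaustive — every other superkey contains one of them.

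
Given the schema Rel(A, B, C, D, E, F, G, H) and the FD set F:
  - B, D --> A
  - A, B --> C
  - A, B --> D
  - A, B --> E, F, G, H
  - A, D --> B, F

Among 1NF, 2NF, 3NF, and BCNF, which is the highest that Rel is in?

Candidate keys: {A, B}, {A, D}, {B, D}. Prime attributes: {A, B, D}.
Each dependency's left side is a superkey — BCNF holds.

BCNF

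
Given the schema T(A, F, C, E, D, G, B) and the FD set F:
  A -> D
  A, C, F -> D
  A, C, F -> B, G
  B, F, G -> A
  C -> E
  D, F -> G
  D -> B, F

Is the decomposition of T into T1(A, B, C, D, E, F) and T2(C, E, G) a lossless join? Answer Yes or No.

Common attributes: {C, E}; their closure is {C, E}.
Neither T1 nor T2 is contained in that closure, so the decomposition is lossy.

No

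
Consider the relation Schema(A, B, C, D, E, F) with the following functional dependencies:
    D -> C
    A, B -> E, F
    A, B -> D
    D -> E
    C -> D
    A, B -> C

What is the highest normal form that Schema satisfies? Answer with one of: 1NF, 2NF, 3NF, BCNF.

Candidate key: {A, B}. Prime attributes: {A, B}.
D -> C: {D}⁺ = {C, D, E}, which is not all of the attributes, so the left side is not a superkey — BCNF is violated.
Because {C} is non-prime and the left side of D -> C is not a superkey, the relation is not in 3NF.
No proper subset of a key has a non-prime attribute in its closure, so there is no partial dependency; 2NF holds.

2NF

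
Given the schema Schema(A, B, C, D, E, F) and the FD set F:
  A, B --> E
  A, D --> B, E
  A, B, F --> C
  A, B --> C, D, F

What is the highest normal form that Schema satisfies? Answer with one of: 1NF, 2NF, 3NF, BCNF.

Candidate keys: {A, B}, {A, D}. Prime attributes: {A, B, D}.
The left-hand side of every FD is a superkey, so BCNF is satisfied.

BCNF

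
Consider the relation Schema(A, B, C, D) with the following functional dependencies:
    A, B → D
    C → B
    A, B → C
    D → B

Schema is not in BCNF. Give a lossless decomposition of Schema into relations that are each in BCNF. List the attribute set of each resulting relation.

Candidate keys of the original relation: {A, B}, {A, C}, {A, D}.
{A, B, C, D}: {C} determines {B, C} here but is not a superkey — split on C → B, giving {B, C} and {A, C, D}.
{B, C} is in BCNF.
{A, C, D} is in BCNF.

{A, C, D}; {B, C}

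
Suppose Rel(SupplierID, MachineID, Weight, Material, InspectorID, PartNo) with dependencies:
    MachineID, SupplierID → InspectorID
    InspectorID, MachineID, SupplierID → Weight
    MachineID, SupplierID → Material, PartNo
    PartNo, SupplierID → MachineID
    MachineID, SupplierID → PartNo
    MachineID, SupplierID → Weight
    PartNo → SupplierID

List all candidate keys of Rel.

{MachineID, SupplierID}, {PartNo}

{PartNo}⁺ = {InspectorID, MachineID, Material, PartNo, SupplierID, Weight}, which is every attribute, so {PartNo} is a candidate key.
{MachineID, SupplierID}⁺ = {InspectorID, MachineID, Material, PartNo, SupplierID, Weight}, which is every attribute, so {MachineID, SupplierID} is a candidate key.
These are minimal and exhaustive — every other superkey contains one of them.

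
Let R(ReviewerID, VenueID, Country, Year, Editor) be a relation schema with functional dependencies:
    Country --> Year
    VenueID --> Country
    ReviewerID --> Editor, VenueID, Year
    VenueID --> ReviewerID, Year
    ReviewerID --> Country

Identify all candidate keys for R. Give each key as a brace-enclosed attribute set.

{ReviewerID}, {VenueID}

{ReviewerID}⁺ = {Country, Editor, ReviewerID, VenueID, Year}, which is every attribute, so {ReviewerID} is a candidate key.
{VenueID}⁺ = {Country, Editor, ReviewerID, VenueID, Year}, which is every attribute, so {VenueID} is a candidate key.
These are minimal and exhaustive — every other superkey contains one of them.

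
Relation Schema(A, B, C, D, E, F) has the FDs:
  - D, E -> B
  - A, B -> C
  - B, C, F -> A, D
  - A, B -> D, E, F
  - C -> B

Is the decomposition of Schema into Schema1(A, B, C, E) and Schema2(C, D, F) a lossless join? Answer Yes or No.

No

Schema1 ∩ Schema2 = {C}; its closure under F is {B, C}.
Schema1 ⊄ {B, C} and Schema2 ⊄ {B, C}, so the split is lossy.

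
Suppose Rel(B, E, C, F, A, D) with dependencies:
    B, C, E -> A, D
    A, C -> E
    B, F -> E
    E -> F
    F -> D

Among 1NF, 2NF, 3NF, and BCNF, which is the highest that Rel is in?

1NF

Candidate keys: {A, B, C}, {B, C, E}, {B, C, F}. Prime attributes: {A, B, C, E, F}.
For A, C -> E we have {A, C}⁺ = {A, C, D, E, F}; {A, C} is not a superkey, so BCNF fails.
F -> D determines the non-prime attribute {D} from a non-superkey — 3NF is violated.
{A, C} is a proper subset of the key {A, B, C}, and {A, C}⁺ contains the non-prime attribute {D} — a partial dependency, so 2NF is violated.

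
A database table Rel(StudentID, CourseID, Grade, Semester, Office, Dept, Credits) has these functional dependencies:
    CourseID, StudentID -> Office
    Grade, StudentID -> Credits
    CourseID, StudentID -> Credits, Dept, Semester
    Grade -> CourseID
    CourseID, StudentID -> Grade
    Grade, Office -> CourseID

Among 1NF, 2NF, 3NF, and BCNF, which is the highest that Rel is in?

Candidate keys: {CourseID, StudentID}, {Grade, StudentID}. Prime attributes: {CourseID, Grade, StudentID}.
For Grade -> CourseID we have {Grade}⁺ = {CourseID, Grade}; {Grade} is not a superkey, so BCNF fails.
Its right-hand attributes {CourseID} are all prime, as are those of every other non-superkey FD — the relation is in 3NF.

3NF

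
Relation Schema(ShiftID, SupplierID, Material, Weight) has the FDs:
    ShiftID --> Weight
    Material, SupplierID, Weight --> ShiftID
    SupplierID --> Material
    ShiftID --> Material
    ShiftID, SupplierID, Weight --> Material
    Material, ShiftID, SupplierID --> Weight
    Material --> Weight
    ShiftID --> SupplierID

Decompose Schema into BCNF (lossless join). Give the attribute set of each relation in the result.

Candidate keys of the original relation: {ShiftID}, {SupplierID}.
Within {Material, ShiftID, SupplierID, Weight}: {Material}⁺ ∩ {Material, ShiftID, SupplierID, Weight} = {Material, Weight}, not the whole set, so Material --> Weight violates BCNF; decompose into {Material, Weight} and {Material, ShiftID, SupplierID}.
{Material, Weight} has no BCNF violation.
{Material, ShiftID, SupplierID} has no BCNF violation.

{Material, ShiftID, SupplierID}; {Material, Weight}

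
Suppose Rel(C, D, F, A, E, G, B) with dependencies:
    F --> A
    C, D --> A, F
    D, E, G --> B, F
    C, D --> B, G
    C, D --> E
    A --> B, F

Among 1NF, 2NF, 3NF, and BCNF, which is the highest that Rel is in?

2NF

Candidate key: {C, D}. Prime attributes: {C, D}.
F --> A breaks BCNF: {F}⁺ = {A, B, F}, so {F} is not a superkey.
F --> A has non-prime {A} on the right and a non-superkey on the left, so 3NF fails.
No proper subset of a key has a non-prime attribute in its closure, so there is no partial dependency; 2NF holds.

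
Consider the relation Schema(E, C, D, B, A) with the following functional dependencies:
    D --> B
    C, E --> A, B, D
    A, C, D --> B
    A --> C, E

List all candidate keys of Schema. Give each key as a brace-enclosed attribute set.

{A}, {C, E}

{A}⁺ = {A, B, C, D, E}, which is every attribute, so {A} is a candidate key.
{C, E}⁺ = {A, B, C, D, E}, which is every attribute, so {C, E} is a candidate key.
No proper subset of any of these is a key, and no other minimal superkey exists.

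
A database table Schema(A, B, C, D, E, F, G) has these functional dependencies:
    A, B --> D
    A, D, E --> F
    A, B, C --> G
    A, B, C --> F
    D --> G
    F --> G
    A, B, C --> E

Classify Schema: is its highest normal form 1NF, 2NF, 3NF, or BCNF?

Candidate key: {A, B, C}. Prime attributes: {A, B, C}.
A, B --> D breaks BCNF: {A, B}⁺ = {A, B, D, G}, so {A, B} is not a superkey.
Because {D} is non-prime and the left side of A, B --> D is not a superkey, the relation is not in 3NF.
Since {A, B} ⊂ {A, B, C} and {A, B}⁺ ⊇ {D, G} with {D, G} non-prime, there is a partial dependency; 2NF fails.

1NF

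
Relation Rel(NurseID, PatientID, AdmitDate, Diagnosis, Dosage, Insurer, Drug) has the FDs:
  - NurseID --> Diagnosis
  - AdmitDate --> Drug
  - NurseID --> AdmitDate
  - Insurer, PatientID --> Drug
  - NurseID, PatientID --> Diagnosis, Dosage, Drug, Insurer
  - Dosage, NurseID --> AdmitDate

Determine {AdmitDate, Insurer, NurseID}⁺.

{AdmitDate, Diagnosis, Drug, Insurer, NurseID}

Start with {AdmitDate, Insurer, NurseID}.
NurseID --> Diagnosis applies; add {Diagnosis} → now {AdmitDate, Diagnosis, Insurer, NurseID}.
AdmitDate --> Drug applies; add {Drug} → now {AdmitDate, Diagnosis, Drug, Insurer, NurseID}.
No further FD applies.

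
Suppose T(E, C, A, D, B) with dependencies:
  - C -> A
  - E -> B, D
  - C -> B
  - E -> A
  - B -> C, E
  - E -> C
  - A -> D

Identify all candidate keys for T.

{B}, {C}, {E}

{B}⁺ = {A, B, C, D, E}, which is every attribute, so {B} is a candidate key.
{C}⁺ = {A, B, C, D, E}, which is every attribute, so {C} is a candidate key.
{E}⁺ = {A, B, C, D, E}, which is every attribute, so {E} is a candidate key.
These are minimal and exhaustive — every other superkey contains one of them.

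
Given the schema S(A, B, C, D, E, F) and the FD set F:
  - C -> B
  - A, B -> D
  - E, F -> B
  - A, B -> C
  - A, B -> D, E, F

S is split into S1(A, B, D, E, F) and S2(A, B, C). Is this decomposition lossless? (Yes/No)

Yes

Common attributes: {A, B}; their closure is {A, B, C, D, E, F}.
S1 is contained in that closure, so S1 ∩ S2 -> S1 holds and the join is lossless.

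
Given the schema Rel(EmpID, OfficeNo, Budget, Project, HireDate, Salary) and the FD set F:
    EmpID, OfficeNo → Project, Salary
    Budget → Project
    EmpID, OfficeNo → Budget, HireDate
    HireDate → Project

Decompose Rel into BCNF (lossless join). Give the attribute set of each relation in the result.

{Budget, EmpID, HireDate, OfficeNo, Salary}; {Budget, Project}

Candidate key of the original relation: {EmpID, OfficeNo}.
In {Budget, EmpID, HireDate, OfficeNo, Project, Salary}, {Budget} is not a superkey ({Budget}⁺ restricted to this set is {Budget, Project}), so split on Budget → Project into {Budget, Project} and {Budget, EmpID, HireDate, OfficeNo, Salary}.
{Budget, Project}: every determinant is a superkey — BCNF.
{Budget, EmpID, HireDate, OfficeNo, Salary}: every determinant is a superkey — BCNF.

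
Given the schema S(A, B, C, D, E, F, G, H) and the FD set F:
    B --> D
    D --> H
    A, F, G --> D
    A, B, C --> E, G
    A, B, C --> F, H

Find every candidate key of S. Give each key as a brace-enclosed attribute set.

{A, B, C}

{A, B, C} never appear on the right of any FD, so every key must include all of them.
{A, B, C}⁺ = {A, B, C, D, E, F, G, H}, which is every attribute, so {A, B, C} is a candidate key.
Every other attribute set either contains this one or has a smaller closure.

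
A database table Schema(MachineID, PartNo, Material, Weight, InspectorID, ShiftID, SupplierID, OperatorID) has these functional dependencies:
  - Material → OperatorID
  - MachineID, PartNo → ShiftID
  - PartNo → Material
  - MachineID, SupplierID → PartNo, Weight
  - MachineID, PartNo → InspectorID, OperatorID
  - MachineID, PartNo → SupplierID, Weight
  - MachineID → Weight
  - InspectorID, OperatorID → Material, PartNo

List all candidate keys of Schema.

{InspectorID, MachineID, Material}, {InspectorID, MachineID, OperatorID}, {MachineID, PartNo}, {MachineID, SupplierID}

No FD produces {MachineID}, so it must be in every candidate key.
{MachineID, PartNo} is a candidate key since {MachineID, PartNo}⁺ = {InspectorID, MachineID, Material, OperatorID, PartNo, ShiftID, SupplierID, Weight} covers every attribute.
{MachineID, SupplierID} is a candidate key since {MachineID, SupplierID}⁺ = {InspectorID, MachineID, Material, OperatorID, PartNo, ShiftID, SupplierID, Weight} covers every attribute.
{InspectorID, MachineID, Material} is a candidate key since {InspectorID, MachineID, Material}⁺ = {InspectorID, MachineID, Material, OperatorID, PartNo, ShiftID, SupplierID, Weight} covers every attribute.
{InspectorID, MachineID, OperatorID} is a candidate key since {InspectorID, MachineID, OperatorID}⁺ = {InspectorID, MachineID, Material, OperatorID, PartNo, ShiftID, SupplierID, Weight} covers every attribute.
These are minimal and exhaustive — every other superkey contains one of them.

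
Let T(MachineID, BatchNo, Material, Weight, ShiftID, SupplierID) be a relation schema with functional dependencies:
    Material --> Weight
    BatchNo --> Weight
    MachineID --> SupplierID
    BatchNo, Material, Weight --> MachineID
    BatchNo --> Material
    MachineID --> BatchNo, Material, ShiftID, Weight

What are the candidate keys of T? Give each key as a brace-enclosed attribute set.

{BatchNo}⁺ = {BatchNo, MachineID, Material, ShiftID, SupplierID, Weight} — all of the relation — so {BatchNo} is a candidate key.
{MachineID}⁺ = {BatchNo, MachineID, Material, ShiftID, SupplierID, Weight} — all of the relation — so {MachineID} is a candidate key.
These are minimal and exhaustive — every other superkey contains one of them.

{BatchNo}, {MachineID}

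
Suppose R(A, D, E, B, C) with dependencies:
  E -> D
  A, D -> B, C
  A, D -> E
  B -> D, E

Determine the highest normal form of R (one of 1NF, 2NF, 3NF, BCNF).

3NF

Candidate keys: {A, B}, {A, D}, {A, E}. Prime attributes: {A, B, D, E}.
For E -> D we have {E}⁺ = {D, E}; {E} is not a superkey, so BCNF fails.
Since {D} ⊆ prime attributes and every other non-superkey FD also has a prime right side, the schema is in 3NF.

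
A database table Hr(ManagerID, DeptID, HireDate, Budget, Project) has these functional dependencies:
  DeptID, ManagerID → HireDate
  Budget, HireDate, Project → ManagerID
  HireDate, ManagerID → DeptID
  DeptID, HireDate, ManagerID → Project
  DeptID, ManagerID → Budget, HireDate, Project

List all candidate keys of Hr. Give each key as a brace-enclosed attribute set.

{DeptID, ManagerID}⁺ = {Budget, DeptID, HireDate, ManagerID, Project}, which is every attribute, so {DeptID, ManagerID} is a candidate key.
{HireDate, ManagerID}⁺ = {Budget, DeptID, HireDate, ManagerID, Project}, which is every attribute, so {HireDate, ManagerID} is a candidate key.
{Budget, HireDate, Project}⁺ = {Budget, DeptID, HireDate, ManagerID, Project}, which is every attribute, so {Budget, HireDate, Project} is a candidate key.
No proper subset of any of these is a key, and no other minimal superkey exists.

{Budget, HireDate, Project}, {DeptID, ManagerID}, {HireDate, ManagerID}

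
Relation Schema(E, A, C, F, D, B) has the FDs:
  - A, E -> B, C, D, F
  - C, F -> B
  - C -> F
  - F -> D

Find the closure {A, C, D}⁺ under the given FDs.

Start with {A, C, D}.
C -> F applies; add {F} → now {A, C, D, F}.
C, F -> B applies; add {B} → now {A, B, C, D, F}.
No further FD applies.

{A, B, C, D, F}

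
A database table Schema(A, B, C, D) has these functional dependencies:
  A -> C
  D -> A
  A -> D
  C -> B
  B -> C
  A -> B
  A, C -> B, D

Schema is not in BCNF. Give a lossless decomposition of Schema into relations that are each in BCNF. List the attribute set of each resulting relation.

Candidate keys of the original relation: {A}, {D}.
Within {A, B, C, D}: {C}⁺ ∩ {A, B, C, D} = {B, C}, not the whole set, so C -> B violates BCNF; decompose into {B, C} and {A, C, D}.
{B, C} has no BCNF violation.
{A, C, D} has no BCNF violation.

{A, C, D}; {B, C}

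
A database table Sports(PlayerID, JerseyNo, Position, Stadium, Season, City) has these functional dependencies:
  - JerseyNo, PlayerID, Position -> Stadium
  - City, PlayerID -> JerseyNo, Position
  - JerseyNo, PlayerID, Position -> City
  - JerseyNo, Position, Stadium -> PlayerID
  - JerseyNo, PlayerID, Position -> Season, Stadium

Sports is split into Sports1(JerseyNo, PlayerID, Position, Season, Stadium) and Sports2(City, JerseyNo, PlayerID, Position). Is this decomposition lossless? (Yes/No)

The shared attributes are {JerseyNo, PlayerID, Position} and {JerseyNo, PlayerID, Position}⁺ = {City, JerseyNo, PlayerID, Position, Season, Stadium}.
Since Sports1 ⊆ {City, JerseyNo, PlayerID, Position, Season, Stadium}, the intersection is a superkey of Sports1; the decomposition is lossless.

Yes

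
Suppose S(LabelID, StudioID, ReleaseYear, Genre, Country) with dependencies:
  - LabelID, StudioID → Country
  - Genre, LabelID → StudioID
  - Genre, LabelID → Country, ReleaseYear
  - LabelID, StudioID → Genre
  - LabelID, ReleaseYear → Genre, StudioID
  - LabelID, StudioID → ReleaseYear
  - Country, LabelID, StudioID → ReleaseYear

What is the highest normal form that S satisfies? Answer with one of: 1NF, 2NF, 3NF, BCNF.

Candidate keys: {Genre, LabelID}, {LabelID, ReleaseYear}, {LabelID, StudioID}. Prime attributes: {Genre, LabelID, ReleaseYear, StudioID}.
The left-hand side of every FD is a superkey, so BCNF is satisfied.

BCNF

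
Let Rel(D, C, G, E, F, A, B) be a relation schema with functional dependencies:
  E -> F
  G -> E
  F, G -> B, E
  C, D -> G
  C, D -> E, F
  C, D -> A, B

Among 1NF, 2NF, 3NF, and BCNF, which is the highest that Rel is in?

2NF

Candidate key: {C, D}. Prime attributes: {C, D}.
E -> F: {E}⁺ = {E, F}, which is not all of the attributes, so the left side is not a superkey — BCNF is violated.
E -> F has non-prime {F} on the right and a non-superkey on the left, so 3NF fails.
Checking every proper subset of each key, none determines a non-prime attribute — 2NF is satisfied.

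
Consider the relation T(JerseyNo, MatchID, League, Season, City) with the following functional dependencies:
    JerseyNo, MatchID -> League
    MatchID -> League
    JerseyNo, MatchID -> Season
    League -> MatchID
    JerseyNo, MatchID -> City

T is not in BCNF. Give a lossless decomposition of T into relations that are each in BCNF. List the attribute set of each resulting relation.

{City, JerseyNo, MatchID, Season}; {League, MatchID}

Candidate keys of the original relation: {JerseyNo, League}, {JerseyNo, MatchID}.
{City, JerseyNo, League, MatchID, Season}: {MatchID} determines {League, MatchID} here but is not a superkey — split on MatchID -> League, giving {League, MatchID} and {City, JerseyNo, MatchID, Season}.
{League, MatchID}: every determinant is a superkey — BCNF.
{City, JerseyNo, MatchID, Season}: every determinant is a superkey — BCNF.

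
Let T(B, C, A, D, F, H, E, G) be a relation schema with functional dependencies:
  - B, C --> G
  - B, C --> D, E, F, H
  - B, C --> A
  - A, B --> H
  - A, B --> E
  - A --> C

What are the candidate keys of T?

No FD produces {B}, so it must be in every candidate key.
{A, B} is a candidate key since {A, B}⁺ = {A, B, C, D, E, F, G, H} covers every attribute.
{B, C} is a candidate key since {B, C}⁺ = {A, B, C, D, E, F, G, H} covers every attribute.
Any other superkey properly contains one of these, so there are no further candidate keys.

{A, B}, {B, C}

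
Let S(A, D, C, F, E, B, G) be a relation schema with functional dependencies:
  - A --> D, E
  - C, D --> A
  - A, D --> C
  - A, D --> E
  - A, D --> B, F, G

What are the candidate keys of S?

{A}, {C, D}

{A}⁺ = {A, B, C, D, E, F, G}, which is every attribute, so {A} is a candidate key.
{C, D}⁺ = {A, B, C, D, E, F, G}, which is every attribute, so {C, D} is a candidate key.
Any other superkey properly contains one of these, so there are no further candidate keys.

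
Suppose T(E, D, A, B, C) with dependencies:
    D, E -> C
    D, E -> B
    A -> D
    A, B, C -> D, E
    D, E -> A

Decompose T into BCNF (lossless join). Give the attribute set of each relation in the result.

Candidate keys of the original relation: {A, B, C}, {A, E}, {D, E}.
In {A, B, C, D, E}, {A} is not a superkey ({A}⁺ restricted to this set is {A, D}), so split on A -> D into {A, D} and {A, B, C, E}.
{A, D} has no BCNF violation.
{A, B, C, E} has no BCNF violation.

{A, B, C, E}; {A, D}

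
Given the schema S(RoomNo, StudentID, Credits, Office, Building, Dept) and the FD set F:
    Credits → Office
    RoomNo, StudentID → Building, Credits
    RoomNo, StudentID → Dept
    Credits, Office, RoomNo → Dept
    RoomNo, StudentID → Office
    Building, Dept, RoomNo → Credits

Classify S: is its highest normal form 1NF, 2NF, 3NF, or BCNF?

Candidate key: {RoomNo, StudentID}. Prime attributes: {RoomNo, StudentID}.
For Credits → Office we have {Credits}⁺ = {Credits, Office}; {Credits} is not a superkey, so BCNF fails.
Because {Office} is non-prime and the left side of Credits → Office is not a superkey, the relation is not in 3NF.
Checking every proper subset of each key, none determines a non-prime attribute — 2NF is satisfied.

2NF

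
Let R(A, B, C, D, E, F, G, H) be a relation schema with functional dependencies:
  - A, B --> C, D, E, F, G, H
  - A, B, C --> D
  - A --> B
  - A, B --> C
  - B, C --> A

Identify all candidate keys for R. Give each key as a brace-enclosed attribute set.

{A}, {B, C}

{A}⁺ = {A, B, C, D, E, F, G, H} — all of the relation — so {A} is a candidate key.
{B, C}⁺ = {A, B, C, D, E, F, G, H} — all of the relation — so {B, C} is a candidate key.
Any other superkey properly contains one of these, so there are no further candidate keys.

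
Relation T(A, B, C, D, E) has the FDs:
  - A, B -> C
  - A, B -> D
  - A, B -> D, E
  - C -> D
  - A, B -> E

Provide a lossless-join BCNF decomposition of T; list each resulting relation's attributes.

Candidate key of the original relation: {A, B}.
In {A, B, C, D, E}, {C} is not a superkey ({C}⁺ restricted to this set is {C, D}), so split on C -> D into {C, D} and {A, B, C, E}.
{C, D} has no BCNF violation.
{A, B, C, E} has no BCNF violation.

{A, B, C, E}; {C, D}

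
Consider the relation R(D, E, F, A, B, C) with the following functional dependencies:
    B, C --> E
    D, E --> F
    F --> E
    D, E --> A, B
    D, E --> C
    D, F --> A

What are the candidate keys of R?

{B, C, D}, {D, E}, {D, F}

Attributes never on any right-hand side: {D} — every candidate key must contain it.
Closure of {D, E} is {A, B, C, D, E, F}, the whole schema; {D, E} is a candidate key.
Closure of {D, F} is {A, B, C, D, E, F}, the whole schema; {D, F} is a candidate key.
Closure of {B, C, D} is {A, B, C, D, E, F}, the whole schema; {B, C, D} is a candidate key.
Any other superkey properly contains one of these, so there are no further candidate keys.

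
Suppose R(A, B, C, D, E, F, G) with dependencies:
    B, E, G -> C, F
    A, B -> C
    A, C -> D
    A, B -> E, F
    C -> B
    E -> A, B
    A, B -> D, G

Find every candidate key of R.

{A, B}, {A, C}, {E}

Closure of {E} is {A, B, C, D, E, F, G}, the whole schema; {E} is a candidate key.
Closure of {A, B} is {A, B, C, D, E, F, G}, the whole schema; {A, B} is a candidate key.
Closure of {A, C} is {A, B, C, D, E, F, G}, the whole schema; {A, C} is a candidate key.
These are minimal and exhaustive — every other superkey contains one of them.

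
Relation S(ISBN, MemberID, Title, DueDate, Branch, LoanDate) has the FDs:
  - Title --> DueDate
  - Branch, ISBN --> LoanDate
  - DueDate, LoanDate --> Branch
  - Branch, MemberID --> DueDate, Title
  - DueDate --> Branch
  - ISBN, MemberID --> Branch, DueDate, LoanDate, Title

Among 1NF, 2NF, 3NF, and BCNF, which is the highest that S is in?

2NF

Candidate key: {ISBN, MemberID}. Prime attributes: {ISBN, MemberID}.
Title --> DueDate breaks BCNF: {Title}⁺ = {Branch, DueDate, Title}, so {Title} is not a superkey.
Title --> DueDate has non-prime {DueDate} on the right and a non-superkey on the left, so 3NF fails.
No proper subset of a key has a non-prime attribute in its closure, so there is no partial dependency; 2NF holds.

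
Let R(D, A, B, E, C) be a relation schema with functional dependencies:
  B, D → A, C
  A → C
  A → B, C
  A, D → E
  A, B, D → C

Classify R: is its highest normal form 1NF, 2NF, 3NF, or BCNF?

Candidate keys: {A, D}, {B, D}. Prime attributes: {A, B, D}.
For A → C we have {A}⁺ = {A, B, C}; {A} is not a superkey, so BCNF fails.
A → C has non-prime {C} on the right and a non-superkey on the left, so 3NF fails.
Since {A} ⊂ {A, D} and {A}⁺ ⊇ {C} with {C} non-prime, there is a partial dependency; 2NF fails.

1NF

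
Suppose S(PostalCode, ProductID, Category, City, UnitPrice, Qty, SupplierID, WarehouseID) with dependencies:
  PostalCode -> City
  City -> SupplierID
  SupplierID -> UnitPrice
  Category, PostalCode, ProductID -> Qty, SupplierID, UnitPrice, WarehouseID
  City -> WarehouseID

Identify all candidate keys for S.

{Category, PostalCode, ProductID} never appear on the right of any FD, so every key must include all of them.
{Category, PostalCode, ProductID}⁺ = {Category, City, PostalCode, ProductID, Qty, SupplierID, UnitPrice, WarehouseID} — all of the relation — so {Category, PostalCode, ProductID} is a candidate key.
Every other attribute set either contains this one or has a smaller closure.

{Category, PostalCode, ProductID}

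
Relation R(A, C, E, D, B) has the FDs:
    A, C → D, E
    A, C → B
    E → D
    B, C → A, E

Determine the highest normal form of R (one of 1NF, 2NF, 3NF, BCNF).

2NF

Candidate keys: {A, C}, {B, C}. Prime attributes: {A, B, C}.
E → D breaks BCNF: {E}⁺ = {D, E}, so {E} is not a superkey.
E → D has non-prime {D} on the right and a non-superkey on the left, so 3NF fails.
No non-prime attribute depends on a proper subset of any candidate key, so 2NF holds.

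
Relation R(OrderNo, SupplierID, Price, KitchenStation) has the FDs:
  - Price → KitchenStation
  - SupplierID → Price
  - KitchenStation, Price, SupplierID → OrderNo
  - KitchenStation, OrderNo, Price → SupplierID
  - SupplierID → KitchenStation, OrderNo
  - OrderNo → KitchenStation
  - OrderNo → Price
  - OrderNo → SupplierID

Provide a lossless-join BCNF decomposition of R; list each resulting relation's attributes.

Candidate keys of the original relation: {OrderNo}, {SupplierID}.
Within {KitchenStation, OrderNo, Price, SupplierID}: {Price}⁺ ∩ {KitchenStation, OrderNo, Price, SupplierID} = {KitchenStation, Price}, not the whole set, so Price → KitchenStation violates BCNF; decompose into {KitchenStation, Price} and {OrderNo, Price, SupplierID}.
{KitchenStation, Price}: every determinant is a superkey — BCNF.
{OrderNo, Price, SupplierID}: every determinant is a superkey — BCNF.

{KitchenStation, Price}; {OrderNo, Price, SupplierID}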